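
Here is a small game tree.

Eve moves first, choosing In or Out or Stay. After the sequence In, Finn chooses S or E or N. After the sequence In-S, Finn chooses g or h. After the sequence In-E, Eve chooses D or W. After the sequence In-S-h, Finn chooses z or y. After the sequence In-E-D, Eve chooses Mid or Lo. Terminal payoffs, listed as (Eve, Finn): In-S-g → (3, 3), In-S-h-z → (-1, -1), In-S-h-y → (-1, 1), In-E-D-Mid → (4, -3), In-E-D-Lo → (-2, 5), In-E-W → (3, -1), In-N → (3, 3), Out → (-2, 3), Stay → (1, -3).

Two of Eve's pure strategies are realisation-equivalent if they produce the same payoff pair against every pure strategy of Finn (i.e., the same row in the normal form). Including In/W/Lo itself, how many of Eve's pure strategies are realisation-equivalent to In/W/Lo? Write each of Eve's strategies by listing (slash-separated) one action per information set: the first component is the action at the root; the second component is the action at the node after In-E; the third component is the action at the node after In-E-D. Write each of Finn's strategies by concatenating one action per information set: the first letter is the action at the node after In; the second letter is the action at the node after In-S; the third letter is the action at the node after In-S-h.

2

Row for In/W/Lo (columns Sgz, Sgy, Shz, Shy, Egz, Egy, Ehz, Ehy, Ngz, Ngy, Nhz, Nhy): (3,3) (3,3) (-1,-1) (-1,1) (3,-1) (3,-1) (3,-1) (3,-1) (3,3) (3,3) (3,3) (3,3).
Under In/W/Lo, Eve's choice at the node after In-E-D can never be reached regardless of what Finn does, so varying those choices leaves every outcome unchanged.
Holding the reachable choices fixed and varying the unreachable one freely already gives 2 equivalent strategies.
No other strategy reproduces this row, so those 2 are the full class: In/W/Mid, In/W/Lo.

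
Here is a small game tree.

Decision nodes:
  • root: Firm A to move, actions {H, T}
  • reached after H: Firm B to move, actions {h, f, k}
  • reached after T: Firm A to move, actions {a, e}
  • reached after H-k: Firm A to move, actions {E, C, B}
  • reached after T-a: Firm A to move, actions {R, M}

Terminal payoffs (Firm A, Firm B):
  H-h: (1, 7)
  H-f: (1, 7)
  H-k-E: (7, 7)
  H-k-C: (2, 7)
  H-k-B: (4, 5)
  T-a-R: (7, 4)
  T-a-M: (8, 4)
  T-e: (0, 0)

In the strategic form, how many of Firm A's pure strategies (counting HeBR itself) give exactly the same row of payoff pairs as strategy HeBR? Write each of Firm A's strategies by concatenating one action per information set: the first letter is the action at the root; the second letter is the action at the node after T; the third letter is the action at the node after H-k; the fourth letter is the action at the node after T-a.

4

Row for HeBR (columns h, f, k): (1,7) (1,7) (4,5).
Under HeBR, Firm A's choice at the node after T and at the node after T-a can never be reached regardless of what Firm B does, so varying those choices leaves every outcome unchanged.
Holding the reachable choices fixed and varying the unreachable ones freely already gives 2 × 2 = 4 equivalent strategies.
No other strategy reproduces this row, so those 4 are the full class: HaBR, HaBM, HeBR, HeBM.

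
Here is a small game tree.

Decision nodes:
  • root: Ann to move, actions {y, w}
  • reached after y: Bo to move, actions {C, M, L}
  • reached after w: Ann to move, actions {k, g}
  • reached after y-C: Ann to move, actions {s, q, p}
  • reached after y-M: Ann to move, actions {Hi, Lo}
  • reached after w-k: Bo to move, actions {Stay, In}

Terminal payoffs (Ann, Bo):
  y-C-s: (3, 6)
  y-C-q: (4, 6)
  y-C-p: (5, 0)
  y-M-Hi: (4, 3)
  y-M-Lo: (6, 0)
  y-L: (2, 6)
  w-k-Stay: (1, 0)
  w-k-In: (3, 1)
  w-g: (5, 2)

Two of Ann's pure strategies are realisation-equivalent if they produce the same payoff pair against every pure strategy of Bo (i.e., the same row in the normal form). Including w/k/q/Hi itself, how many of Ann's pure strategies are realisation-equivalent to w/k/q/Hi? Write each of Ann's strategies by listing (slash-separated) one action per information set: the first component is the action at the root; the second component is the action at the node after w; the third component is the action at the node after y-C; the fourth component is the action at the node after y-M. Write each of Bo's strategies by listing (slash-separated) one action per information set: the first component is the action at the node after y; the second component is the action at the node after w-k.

6

Row for w/k/q/Hi (columns C/Stay, C/In, M/Stay, M/In, L/Stay, L/In): (1,0) (3,1) (1,0) (3,1) (1,0) (3,1).
Under w/k/q/Hi, Ann's choice at the node after y-C and at the node after y-M can never be reached regardless of what Bo does, so varying those choices leaves every outcome unchanged.
Holding the reachable choices fixed and varying the unreachable ones freely already gives 3 × 2 = 6 equivalent strategies.
No other strategy reproduces this row, so those 6 are the full class: w/k/s/Hi, w/k/s/Lo, w/k/q/Hi, w/k/q/Lo, w/k/p/Hi, w/k/p/Lo.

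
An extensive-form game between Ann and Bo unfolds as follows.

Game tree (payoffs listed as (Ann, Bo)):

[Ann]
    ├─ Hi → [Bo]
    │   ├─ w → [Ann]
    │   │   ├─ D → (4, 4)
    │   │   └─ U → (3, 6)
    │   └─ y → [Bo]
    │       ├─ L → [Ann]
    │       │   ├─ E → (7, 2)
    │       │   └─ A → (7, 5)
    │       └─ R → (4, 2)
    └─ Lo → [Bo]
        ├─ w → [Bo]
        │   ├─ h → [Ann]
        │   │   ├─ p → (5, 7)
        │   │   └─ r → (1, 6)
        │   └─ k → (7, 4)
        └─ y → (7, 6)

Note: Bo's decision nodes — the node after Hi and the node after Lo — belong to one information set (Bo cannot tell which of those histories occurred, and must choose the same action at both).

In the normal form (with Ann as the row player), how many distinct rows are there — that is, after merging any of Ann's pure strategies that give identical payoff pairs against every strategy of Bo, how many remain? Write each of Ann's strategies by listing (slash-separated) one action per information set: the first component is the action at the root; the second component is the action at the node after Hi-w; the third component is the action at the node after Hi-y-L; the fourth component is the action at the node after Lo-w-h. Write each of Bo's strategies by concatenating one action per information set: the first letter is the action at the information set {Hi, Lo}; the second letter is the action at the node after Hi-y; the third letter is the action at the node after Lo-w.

Ann has 16 pure strategies: Hi/D/E/p, Hi/D/E/r, Hi/D/A/p, Hi/D/A/r, Hi/U/E/p, Hi/U/E/r, Hi/U/A/p, Hi/U/A/r, Lo/D/E/p, Lo/D/E/r, Lo/D/A/p, Lo/D/A/r, Lo/U/E/p, Lo/U/E/r, Lo/U/A/p, Lo/U/A/r. Columns: wLh, wLk, wRh, wRk, yLh, yLk, yRh, yRk.
{Hi/D/E/p, Hi/D/E/r} → row (4,4) (4,4) (4,4) (4,4) (7,2) (7,2) (4,2) (4,2)
{Hi/D/A/p, Hi/D/A/r} → row (4,4) (4,4) (4,4) (4,4) (7,5) (7,5) (4,2) (4,2)
{Hi/U/E/p, Hi/U/E/r} → row (3,6) (3,6) (3,6) (3,6) (7,2) (7,2) (4,2) (4,2)
{Hi/U/A/p, Hi/U/A/r} → row (3,6) (3,6) (3,6) (3,6) (7,5) (7,5) (4,2) (4,2)
{Lo/D/E/p, Lo/D/A/p, Lo/U/E/p, Lo/U/A/p} → row (5,7) (7,4) (5,7) (7,4) (7,6) (7,6) (7,6) (7,6)
{Lo/D/E/r, Lo/D/A/r, Lo/U/E/r, Lo/U/A/r} → row (1,6) (7,4) (1,6) (7,4) (7,6) (7,6) (7,6) (7,6)
That's 6 distinct rows out of 16 strategies.

6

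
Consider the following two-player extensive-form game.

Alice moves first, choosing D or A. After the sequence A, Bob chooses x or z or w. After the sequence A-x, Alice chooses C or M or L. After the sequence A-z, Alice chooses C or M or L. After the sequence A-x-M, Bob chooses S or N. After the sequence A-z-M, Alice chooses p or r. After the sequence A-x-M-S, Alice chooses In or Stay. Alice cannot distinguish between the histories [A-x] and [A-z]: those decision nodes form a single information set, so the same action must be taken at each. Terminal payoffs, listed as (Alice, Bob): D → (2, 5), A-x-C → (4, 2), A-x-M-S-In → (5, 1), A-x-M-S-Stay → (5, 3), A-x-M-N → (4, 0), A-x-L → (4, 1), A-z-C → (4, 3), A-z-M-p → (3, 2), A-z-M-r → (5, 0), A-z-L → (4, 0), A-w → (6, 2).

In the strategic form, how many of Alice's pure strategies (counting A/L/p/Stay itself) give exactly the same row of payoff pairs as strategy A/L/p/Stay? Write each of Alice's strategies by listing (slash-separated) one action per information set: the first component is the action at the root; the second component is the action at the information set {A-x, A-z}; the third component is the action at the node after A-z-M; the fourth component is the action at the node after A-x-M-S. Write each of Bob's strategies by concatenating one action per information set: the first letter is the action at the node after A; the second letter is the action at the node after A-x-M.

4

Row for A/L/p/Stay (columns xS, xN, zS, zN, wS, wN): (4,1) (4,1) (4,0) (4,0) (6,2) (6,2).
Under A/L/p/Stay, Alice's choice at the node after A-z-M and at the node after A-x-M-S can never be reached regardless of what Bob does, so varying those choices leaves every outcome unchanged.
Holding the reachable choices fixed and varying the unreachable ones freely already gives 2 × 2 = 4 equivalent strategies.
No other strategy reproduces this row, so those 4 are the full class: A/L/p/In, A/L/p/Stay, A/L/r/In, A/L/r/Stay.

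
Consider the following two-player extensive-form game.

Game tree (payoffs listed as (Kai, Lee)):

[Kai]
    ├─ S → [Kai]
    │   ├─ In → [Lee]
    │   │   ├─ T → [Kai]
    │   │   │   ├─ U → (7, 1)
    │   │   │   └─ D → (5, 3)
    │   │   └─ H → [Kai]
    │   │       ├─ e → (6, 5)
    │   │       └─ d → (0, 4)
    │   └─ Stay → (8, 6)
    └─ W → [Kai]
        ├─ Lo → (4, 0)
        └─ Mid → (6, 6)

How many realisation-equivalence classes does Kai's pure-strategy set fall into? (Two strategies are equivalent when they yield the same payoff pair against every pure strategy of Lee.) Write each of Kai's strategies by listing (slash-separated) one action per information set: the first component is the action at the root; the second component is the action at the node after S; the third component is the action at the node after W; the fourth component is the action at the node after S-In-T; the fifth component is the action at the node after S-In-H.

Kai has 32 pure strategies: S/In/Lo/U/e, S/In/Lo/U/d, S/In/Lo/D/e, S/In/Lo/D/d, S/In/Mid/U/e, S/In/Mid/U/d, S/In/Mid/D/e, S/In/Mid/D/d, S/Stay/Lo/U/e, S/Stay/Lo/U/d, S/Stay/Lo/D/e, S/Stay/Lo/D/d, S/Stay/Mid/U/e, S/Stay/Mid/U/d, S/Stay/Mid/D/e, S/Stay/Mid/D/d, W/In/Lo/U/e, W/In/Lo/U/d, W/In/Lo/D/e, W/In/Lo/D/d, W/In/Mid/U/e, W/In/Mid/U/d, W/In/Mid/D/e, W/In/Mid/D/d, W/Stay/Lo/U/e, W/Stay/Lo/U/d, W/Stay/Lo/D/e, W/Stay/Lo/D/d, W/Stay/Mid/U/e, W/Stay/Mid/U/d, W/Stay/Mid/D/e, W/Stay/Mid/D/d. Columns: T, H.
{S/In/Lo/U/e, S/In/Mid/U/e} → row (7,1) (6,5)
{S/In/Lo/U/d, S/In/Mid/U/d} → row (7,1) (0,4)
{S/In/Lo/D/e, S/In/Mid/D/e} → row (5,3) (6,5)
{S/In/Lo/D/d, S/In/Mid/D/d} → row (5,3) (0,4)
{S/Stay/Lo/U/e, S/Stay/Lo/U/d, S/Stay/Lo/D/e, S/Stay/Lo/D/d, S/Stay/Mid/U/e, S/Stay/Mid/U/d, S/Stay/Mid/D/e, S/Stay/Mid/D/d} → row (8,6) (8,6)
{W/In/Lo/U/e, W/In/Lo/U/d, W/In/Lo/D/e, W/In/Lo/D/d, W/Stay/Lo/U/e, W/Stay/Lo/U/d, W/Stay/Lo/D/e, W/Stay/Lo/D/d} → row (4,0) (4,0)
{W/In/Mid/U/e, W/In/Mid/U/d, W/In/Mid/D/e, W/In/Mid/D/d, W/Stay/Mid/U/e, W/Stay/Mid/U/d, W/Stay/Mid/D/e, W/Stay/Mid/D/d} → row (6,6) (6,6)
That's 7 distinct rows out of 32 strategies.

7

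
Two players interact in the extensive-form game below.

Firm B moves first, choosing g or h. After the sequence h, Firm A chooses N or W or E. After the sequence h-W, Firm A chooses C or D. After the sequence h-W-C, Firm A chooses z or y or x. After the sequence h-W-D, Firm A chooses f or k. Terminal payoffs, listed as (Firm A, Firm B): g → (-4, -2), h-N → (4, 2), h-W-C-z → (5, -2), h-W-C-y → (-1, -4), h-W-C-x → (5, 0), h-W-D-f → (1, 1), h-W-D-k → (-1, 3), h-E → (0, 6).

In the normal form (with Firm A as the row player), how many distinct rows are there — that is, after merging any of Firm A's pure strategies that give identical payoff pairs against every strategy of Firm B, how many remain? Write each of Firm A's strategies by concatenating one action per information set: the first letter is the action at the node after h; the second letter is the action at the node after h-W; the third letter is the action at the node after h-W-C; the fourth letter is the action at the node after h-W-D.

7

Firm A has 36 pure strategies: NCzf, NCzk, NCyf, NCyk, NCxf, NCxk, NDzf, NDzk, NDyf, NDyk, NDxf, NDxk, WCzf, WCzk, WCyf, WCyk, WCxf, WCxk, WDzf, WDzk, WDyf, WDyk, WDxf, WDxk, ECzf, ECzk, ECyf, ECyk, ECxf, ECxk, EDzf, EDzk, EDyf, EDyk, EDxf, EDxk. Columns: g, h.
{NCzf, NCzk, NCyf, NCyk, NCxf, NCxk, NDzf, NDzk, NDyf, NDyk, NDxf, NDxk} → row (-4,-2) (4,2)
{WCzf, WCzk} → row (-4,-2) (5,-2)
{WCyf, WCyk} → row (-4,-2) (-1,-4)
{WCxf, WCxk} → row (-4,-2) (5,0)
{WDzf, WDyf, WDxf} → row (-4,-2) (1,1)
{WDzk, WDyk, WDxk} → row (-4,-2) (-1,3)
{ECzf, ECzk, ECyf, ECyk, ECxf, ECxk, EDzf, EDzk, EDyf, EDyk, EDxf, EDxk} → row (-4,-2) (0,6)
That's 7 distinct rows out of 36 strategies.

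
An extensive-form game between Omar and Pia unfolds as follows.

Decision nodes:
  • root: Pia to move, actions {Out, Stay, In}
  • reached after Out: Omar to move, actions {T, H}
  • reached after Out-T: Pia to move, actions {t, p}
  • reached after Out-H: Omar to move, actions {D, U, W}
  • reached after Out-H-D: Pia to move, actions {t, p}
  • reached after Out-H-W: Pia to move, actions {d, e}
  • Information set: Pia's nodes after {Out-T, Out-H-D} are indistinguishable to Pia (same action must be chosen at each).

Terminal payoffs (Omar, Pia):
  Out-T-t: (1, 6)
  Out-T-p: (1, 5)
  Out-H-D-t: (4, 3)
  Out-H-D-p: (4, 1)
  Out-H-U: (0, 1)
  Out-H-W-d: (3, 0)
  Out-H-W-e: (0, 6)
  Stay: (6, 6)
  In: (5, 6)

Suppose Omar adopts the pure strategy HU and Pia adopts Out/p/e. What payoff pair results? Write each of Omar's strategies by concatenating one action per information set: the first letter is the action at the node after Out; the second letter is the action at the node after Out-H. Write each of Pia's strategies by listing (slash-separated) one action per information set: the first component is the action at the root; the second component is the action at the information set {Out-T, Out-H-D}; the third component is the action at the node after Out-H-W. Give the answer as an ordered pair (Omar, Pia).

Trace the play path from the root:
  Pia plays Out
  Omar plays H at [Out]
  Omar plays U at [Out-H]
→ terminal payoff (0, 1).
(Pia's choice at the information set {Out-T, Out-H-D} is never reached on this path, so it doesn't affect the outcome.)

(0, 1)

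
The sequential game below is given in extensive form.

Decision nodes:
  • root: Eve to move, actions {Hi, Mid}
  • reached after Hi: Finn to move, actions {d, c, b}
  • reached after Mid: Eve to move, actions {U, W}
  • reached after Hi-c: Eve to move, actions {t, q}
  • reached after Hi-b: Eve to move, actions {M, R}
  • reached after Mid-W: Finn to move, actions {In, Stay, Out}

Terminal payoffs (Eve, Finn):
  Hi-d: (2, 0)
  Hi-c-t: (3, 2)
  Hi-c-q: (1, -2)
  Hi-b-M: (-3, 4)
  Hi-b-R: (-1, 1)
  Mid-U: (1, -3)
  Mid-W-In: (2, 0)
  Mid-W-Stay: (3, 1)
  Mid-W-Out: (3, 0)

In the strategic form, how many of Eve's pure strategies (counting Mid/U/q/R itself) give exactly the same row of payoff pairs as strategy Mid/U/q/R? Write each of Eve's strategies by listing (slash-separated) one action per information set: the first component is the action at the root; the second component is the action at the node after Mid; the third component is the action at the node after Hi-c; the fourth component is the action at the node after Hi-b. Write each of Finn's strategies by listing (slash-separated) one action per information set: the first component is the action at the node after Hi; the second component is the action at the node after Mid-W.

Row for Mid/U/q/R (columns d/In, d/Stay, d/Out, c/In, c/Stay, c/Out, b/In, b/Stay, b/Out): (1,-3) (1,-3) (1,-3) (1,-3) (1,-3) (1,-3) (1,-3) (1,-3) (1,-3).
Under Mid/U/q/R, Eve's choice at the node after Hi-c and at the node after Hi-b can never be reached regardless of what Finn does, so varying those choices leaves every outcome unchanged.
Holding the reachable choices fixed and varying the unreachable ones freely already gives 2 × 2 = 4 equivalent strategies.
No other strategy reproduces this row, so those 4 are the full class: Mid/U/t/M, Mid/U/t/R, Mid/U/q/M, Mid/U/q/R.

4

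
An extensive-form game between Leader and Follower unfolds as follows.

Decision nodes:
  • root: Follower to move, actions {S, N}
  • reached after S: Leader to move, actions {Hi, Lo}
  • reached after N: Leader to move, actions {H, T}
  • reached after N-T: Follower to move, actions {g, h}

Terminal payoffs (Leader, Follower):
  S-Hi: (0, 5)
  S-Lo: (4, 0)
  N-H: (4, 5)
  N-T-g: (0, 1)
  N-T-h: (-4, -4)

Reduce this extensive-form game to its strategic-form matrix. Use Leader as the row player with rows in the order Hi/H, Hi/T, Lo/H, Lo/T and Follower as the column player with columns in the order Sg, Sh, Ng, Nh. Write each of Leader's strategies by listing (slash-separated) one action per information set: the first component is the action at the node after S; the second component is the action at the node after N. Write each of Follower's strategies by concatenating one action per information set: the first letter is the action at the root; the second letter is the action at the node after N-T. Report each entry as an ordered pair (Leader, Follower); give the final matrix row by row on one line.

Row Hi/H: Sg→(0,5), Sh→(0,5), Ng→(4,5), Nh→(4,5)
Row Hi/T: Sg→(0,5), Sh→(0,5), Ng→(0,1), Nh→(-4,-4)
Row Lo/H: Sg→(4,0), Sh→(4,0), Ng→(4,5), Nh→(4,5)
Row Lo/T: Sg→(4,0), Sh→(4,0), Ng→(0,1), Nh→(-4,-4)

Hi/H: (0,5) (0,5) (4,5) (4,5) | Hi/T: (0,5) (0,5) (0,1) (-4,-4) | Lo/H: (4,0) (4,0) (4,5) (4,5) | Lo/T: (4,0) (4,0) (0,1) (-4,-4)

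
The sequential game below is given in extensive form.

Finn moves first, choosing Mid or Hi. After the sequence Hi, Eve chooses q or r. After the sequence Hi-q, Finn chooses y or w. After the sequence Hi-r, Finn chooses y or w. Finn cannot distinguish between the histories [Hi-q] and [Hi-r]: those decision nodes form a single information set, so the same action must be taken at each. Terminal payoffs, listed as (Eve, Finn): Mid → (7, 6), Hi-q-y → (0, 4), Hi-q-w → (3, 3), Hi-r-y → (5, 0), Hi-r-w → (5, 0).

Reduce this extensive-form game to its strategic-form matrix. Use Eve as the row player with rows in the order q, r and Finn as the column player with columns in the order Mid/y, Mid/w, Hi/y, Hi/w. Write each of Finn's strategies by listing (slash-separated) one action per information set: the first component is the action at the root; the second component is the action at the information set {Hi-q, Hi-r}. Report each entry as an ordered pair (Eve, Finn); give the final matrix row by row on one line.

q: (7,6) (7,6) (0,4) (3,3) | r: (7,6) (7,6) (5,0) (5,0)

Row q: Mid/y→(7,6), Mid/w→(7,6), Hi/y→(0,4), Hi/w→(3,3)
Row r: Mid/y→(7,6), Mid/w→(7,6), Hi/y→(5,0), Hi/w→(5,0)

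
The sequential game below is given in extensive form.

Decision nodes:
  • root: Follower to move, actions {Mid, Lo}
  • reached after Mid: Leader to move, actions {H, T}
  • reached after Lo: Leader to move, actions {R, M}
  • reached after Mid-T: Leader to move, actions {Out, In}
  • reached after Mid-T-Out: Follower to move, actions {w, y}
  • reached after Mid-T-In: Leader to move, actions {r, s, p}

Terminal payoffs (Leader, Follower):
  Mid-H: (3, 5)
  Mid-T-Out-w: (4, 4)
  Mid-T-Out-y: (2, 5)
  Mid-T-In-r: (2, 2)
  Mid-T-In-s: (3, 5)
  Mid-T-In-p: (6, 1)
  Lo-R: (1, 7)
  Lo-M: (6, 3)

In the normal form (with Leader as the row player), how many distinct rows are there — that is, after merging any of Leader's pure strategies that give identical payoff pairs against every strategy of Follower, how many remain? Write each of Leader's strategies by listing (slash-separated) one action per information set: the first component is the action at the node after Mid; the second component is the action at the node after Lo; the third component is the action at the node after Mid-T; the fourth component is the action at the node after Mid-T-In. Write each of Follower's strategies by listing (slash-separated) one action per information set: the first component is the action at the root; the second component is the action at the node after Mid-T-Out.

8

Leader has 24 pure strategies: H/R/Out/r, H/R/Out/s, H/R/Out/p, H/R/In/r, H/R/In/s, H/R/In/p, H/M/Out/r, H/M/Out/s, H/M/Out/p, H/M/In/r, H/M/In/s, H/M/In/p, T/R/Out/r, T/R/Out/s, T/R/Out/p, T/R/In/r, T/R/In/s, T/R/In/p, T/M/Out/r, T/M/Out/s, T/M/Out/p, T/M/In/r, T/M/In/s, T/M/In/p. Columns: Mid/w, Mid/y, Lo/w, Lo/y.
{H/R/Out/r, H/R/Out/s, H/R/Out/p, H/R/In/r, H/R/In/s, H/R/In/p, T/R/In/s} → row (3,5) (3,5) (1,7) (1,7)
{H/M/Out/r, H/M/Out/s, H/M/Out/p, H/M/In/r, H/M/In/s, H/M/In/p, T/M/In/s} → row (3,5) (3,5) (6,3) (6,3)
{T/R/Out/r, T/R/Out/s, T/R/Out/p} → row (4,4) (2,5) (1,7) (1,7)
{T/R/In/r} → row (2,2) (2,2) (1,7) (1,7)
{T/R/In/p} → row (6,1) (6,1) (1,7) (1,7)
{T/M/Out/r, T/M/Out/s, T/M/Out/p} → row (4,4) (2,5) (6,3) (6,3)
{T/M/In/r} → row (2,2) (2,2) (6,3) (6,3)
{T/M/In/p} → row (6,1) (6,1) (6,3) (6,3)
That's 8 distinct rows out of 24 strategies.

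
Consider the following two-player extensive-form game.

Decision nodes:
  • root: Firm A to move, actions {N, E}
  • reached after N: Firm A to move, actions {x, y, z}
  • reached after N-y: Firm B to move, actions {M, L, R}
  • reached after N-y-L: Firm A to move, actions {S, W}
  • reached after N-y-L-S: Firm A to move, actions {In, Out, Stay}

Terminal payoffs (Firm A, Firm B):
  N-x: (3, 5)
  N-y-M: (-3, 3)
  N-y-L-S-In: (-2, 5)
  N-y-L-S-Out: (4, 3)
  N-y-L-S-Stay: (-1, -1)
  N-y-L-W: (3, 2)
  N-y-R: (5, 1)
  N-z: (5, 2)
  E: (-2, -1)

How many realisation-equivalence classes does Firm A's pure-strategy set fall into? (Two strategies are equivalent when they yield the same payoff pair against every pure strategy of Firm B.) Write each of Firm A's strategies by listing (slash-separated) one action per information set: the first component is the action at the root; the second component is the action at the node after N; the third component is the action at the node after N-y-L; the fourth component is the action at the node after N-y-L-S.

7

Firm A has 36 pure strategies: N/x/S/In, N/x/S/Out, N/x/S/Stay, N/x/W/In, N/x/W/Out, N/x/W/Stay, N/y/S/In, N/y/S/Out, N/y/S/Stay, N/y/W/In, N/y/W/Out, N/y/W/Stay, N/z/S/In, N/z/S/Out, N/z/S/Stay, N/z/W/In, N/z/W/Out, N/z/W/Stay, E/x/S/In, E/x/S/Out, E/x/S/Stay, E/x/W/In, E/x/W/Out, E/x/W/Stay, E/y/S/In, E/y/S/Out, E/y/S/Stay, E/y/W/In, E/y/W/Out, E/y/W/Stay, E/z/S/In, E/z/S/Out, E/z/S/Stay, E/z/W/In, E/z/W/Out, E/z/W/Stay. Columns: M, L, R.
{N/x/S/In, N/x/S/Out, N/x/S/Stay, N/x/W/In, N/x/W/Out, N/x/W/Stay} → row (3,5) (3,5) (3,5)
{N/y/S/In} → row (-3,3) (-2,5) (5,1)
{N/y/S/Out} → row (-3,3) (4,3) (5,1)
{N/y/S/Stay} → row (-3,3) (-1,-1) (5,1)
{N/y/W/In, N/y/W/Out, N/y/W/Stay} → row (-3,3) (3,2) (5,1)
{N/z/S/In, N/z/S/Out, N/z/S/Stay, N/z/W/In, N/z/W/Out, N/z/W/Stay} → row (5,2) (5,2) (5,2)
{E/x/S/In, E/x/S/Out, E/x/S/Stay, E/x/W/In, E/x/W/Out, E/x/W/Stay, E/y/S/In, E/y/S/Out, E/y/S/Stay, E/y/W/In, E/y/W/Out, E/y/W/Stay, E/z/S/In, E/z/S/Out, E/z/S/Stay, E/z/W/In, E/z/W/Out, E/z/W/Stay} → row (-2,-1) (-2,-1) (-2,-1)
That's 7 distinct rows out of 36 strategies.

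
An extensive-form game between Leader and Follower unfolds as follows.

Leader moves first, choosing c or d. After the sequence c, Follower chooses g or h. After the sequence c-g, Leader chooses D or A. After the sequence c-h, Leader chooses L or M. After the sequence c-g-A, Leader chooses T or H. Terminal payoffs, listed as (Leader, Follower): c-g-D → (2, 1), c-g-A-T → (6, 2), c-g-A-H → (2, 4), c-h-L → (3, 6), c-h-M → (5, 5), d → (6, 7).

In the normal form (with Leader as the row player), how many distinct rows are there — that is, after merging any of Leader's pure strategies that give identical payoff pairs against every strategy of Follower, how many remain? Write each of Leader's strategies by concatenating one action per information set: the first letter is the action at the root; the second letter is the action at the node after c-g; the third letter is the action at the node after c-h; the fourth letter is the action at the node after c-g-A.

Leader has 16 pure strategies: cDLT, cDLH, cDMT, cDMH, cALT, cALH, cAMT, cAMH, dDLT, dDLH, dDMT, dDMH, dALT, dALH, dAMT, dAMH. Columns: g, h.
{cDLT, cDLH} → row (2,1) (3,6)
{cDMT, cDMH} → row (2,1) (5,5)
{cALT} → row (6,2) (3,6)
{cALH} → row (2,4) (3,6)
{cAMT} → row (6,2) (5,5)
{cAMH} → row (2,4) (5,5)
{dDLT, dDLH, dDMT, dDMH, dALT, dALH, dAMT, dAMH} → row (6,7) (6,7)
That's 7 distinct rows out of 16 strategies.

7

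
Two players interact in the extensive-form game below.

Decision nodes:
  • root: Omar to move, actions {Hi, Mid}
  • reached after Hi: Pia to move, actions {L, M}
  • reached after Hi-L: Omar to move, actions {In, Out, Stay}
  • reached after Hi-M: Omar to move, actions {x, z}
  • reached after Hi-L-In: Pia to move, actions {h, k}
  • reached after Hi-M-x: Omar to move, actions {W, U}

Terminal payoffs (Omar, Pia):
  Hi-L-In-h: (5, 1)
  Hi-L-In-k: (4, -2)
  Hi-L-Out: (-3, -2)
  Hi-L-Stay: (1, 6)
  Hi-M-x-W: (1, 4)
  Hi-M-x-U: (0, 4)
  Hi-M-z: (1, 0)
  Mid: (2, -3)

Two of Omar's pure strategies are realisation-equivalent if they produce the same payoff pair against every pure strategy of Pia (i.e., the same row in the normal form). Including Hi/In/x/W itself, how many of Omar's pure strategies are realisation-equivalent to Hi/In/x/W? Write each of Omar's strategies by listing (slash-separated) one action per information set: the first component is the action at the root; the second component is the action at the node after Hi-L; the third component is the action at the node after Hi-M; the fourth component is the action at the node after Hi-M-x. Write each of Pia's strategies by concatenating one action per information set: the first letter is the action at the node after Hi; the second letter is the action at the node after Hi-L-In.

Row for Hi/In/x/W (columns Lh, Lk, Mh, Mk): (5,1) (4,-2) (1,4) (1,4).
Every one of Omar's information sets is on the play path for some reply by Pia when Omar follows Hi/In/x/W.
Changing the action at any of them therefore changes at least one column, so only Hi/In/x/W itself gives this row.

1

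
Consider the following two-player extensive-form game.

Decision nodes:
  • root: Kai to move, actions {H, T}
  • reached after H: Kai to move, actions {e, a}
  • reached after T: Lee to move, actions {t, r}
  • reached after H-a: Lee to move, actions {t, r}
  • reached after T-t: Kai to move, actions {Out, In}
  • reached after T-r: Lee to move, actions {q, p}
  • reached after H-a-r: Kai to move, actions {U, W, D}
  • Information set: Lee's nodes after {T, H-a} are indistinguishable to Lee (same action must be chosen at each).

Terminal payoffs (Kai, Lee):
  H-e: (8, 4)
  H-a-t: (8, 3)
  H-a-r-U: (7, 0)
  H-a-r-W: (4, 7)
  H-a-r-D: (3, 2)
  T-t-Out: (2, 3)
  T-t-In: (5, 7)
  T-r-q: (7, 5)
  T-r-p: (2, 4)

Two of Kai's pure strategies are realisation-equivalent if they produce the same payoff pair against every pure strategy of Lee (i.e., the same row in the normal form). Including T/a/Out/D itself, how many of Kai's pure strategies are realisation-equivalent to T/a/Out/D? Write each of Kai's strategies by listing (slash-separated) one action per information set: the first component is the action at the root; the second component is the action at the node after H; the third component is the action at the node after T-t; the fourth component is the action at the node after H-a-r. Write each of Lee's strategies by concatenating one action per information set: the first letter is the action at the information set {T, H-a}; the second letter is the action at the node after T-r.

Row for T/a/Out/D (columns tq, tp, rq, rp): (2,3) (2,3) (7,5) (2,4).
Under T/a/Out/D, Kai's choice at the node after H and at the node after H-a-r can never be reached regardless of what Lee does, so varying those choices leaves every outcome unchanged.
Holding the reachable choices fixed and varying the unreachable ones freely already gives 2 × 3 = 6 equivalent strategies.
No other strategy reproduces this row, so those 6 are the full class: T/e/Out/U, T/e/Out/W, T/e/Out/D, T/a/Out/U, T/a/Out/W, T/a/Out/D.

6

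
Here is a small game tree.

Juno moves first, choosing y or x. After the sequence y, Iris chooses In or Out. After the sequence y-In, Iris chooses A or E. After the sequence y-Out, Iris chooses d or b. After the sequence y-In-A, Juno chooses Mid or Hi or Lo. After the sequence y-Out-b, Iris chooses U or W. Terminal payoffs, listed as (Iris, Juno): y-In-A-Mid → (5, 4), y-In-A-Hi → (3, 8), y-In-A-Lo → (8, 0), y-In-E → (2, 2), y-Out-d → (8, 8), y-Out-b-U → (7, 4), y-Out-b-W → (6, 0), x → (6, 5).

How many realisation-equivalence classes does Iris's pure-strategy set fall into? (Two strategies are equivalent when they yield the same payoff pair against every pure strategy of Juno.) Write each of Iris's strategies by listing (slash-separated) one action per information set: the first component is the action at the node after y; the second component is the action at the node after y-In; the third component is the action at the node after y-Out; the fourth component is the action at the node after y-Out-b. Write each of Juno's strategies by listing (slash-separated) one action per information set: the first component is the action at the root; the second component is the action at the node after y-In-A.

Iris has 16 pure strategies: In/A/d/U, In/A/d/W, In/A/b/U, In/A/b/W, In/E/d/U, In/E/d/W, In/E/b/U, In/E/b/W, Out/A/d/U, Out/A/d/W, Out/A/b/U, Out/A/b/W, Out/E/d/U, Out/E/d/W, Out/E/b/U, Out/E/b/W. Columns: y/Mid, y/Hi, y/Lo, x/Mid, x/Hi, x/Lo.
{In/A/d/U, In/A/d/W, In/A/b/U, In/A/b/W} → row (5,4) (3,8) (8,0) (6,5) (6,5) (6,5)
{In/E/d/U, In/E/d/W, In/E/b/U, In/E/b/W} → row (2,2) (2,2) (2,2) (6,5) (6,5) (6,5)
{Out/A/d/U, Out/A/d/W, Out/E/d/U, Out/E/d/W} → row (8,8) (8,8) (8,8) (6,5) (6,5) (6,5)
{Out/A/b/U, Out/E/b/U} → row (7,4) (7,4) (7,4) (6,5) (6,5) (6,5)
{Out/A/b/W, Out/E/b/W} → row (6,0) (6,0) (6,0) (6,5) (6,5) (6,5)
That's 5 distinct rows out of 16 strategies.

5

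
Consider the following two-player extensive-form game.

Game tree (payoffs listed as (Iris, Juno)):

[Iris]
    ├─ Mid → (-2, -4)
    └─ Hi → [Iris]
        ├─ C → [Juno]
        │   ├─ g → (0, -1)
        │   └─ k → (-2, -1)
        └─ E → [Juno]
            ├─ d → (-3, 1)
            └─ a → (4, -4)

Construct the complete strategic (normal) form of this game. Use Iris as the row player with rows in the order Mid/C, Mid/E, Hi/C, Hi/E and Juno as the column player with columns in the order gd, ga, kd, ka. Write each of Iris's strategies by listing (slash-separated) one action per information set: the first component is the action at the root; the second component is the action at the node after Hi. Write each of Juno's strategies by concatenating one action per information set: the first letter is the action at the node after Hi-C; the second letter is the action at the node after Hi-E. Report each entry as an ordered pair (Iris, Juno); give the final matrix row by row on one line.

            gd       ga       kd       ka
Mid/C  (-2,-4)  (-2,-4)  (-2,-4)  (-2,-4)
Mid/E  (-2,-4)  (-2,-4)  (-2,-4)  (-2,-4)
 Hi/C   (0,-1)   (0,-1)  (-2,-1)  (-2,-1)
 Hi/E   (-3,1)   (4,-4)   (-3,1)   (4,-4)

Mid/C: (-2,-4) (-2,-4) (-2,-4) (-2,-4) | Mid/E: (-2,-4) (-2,-4) (-2,-4) (-2,-4) | Hi/C: (0,-1) (0,-1) (-2,-1) (-2,-1) | Hi/E: (-3,1) (4,-4) (-3,1) (4,-4)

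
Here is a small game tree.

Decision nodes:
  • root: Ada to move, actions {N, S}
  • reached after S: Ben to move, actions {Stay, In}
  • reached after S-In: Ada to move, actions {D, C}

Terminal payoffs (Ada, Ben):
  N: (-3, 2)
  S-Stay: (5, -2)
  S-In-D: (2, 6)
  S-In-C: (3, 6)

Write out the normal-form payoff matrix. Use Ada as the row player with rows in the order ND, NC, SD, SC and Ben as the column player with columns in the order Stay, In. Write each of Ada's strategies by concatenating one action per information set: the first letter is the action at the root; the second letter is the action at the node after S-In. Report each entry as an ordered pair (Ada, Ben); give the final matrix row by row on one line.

ND: (-3,2) (-3,2) | NC: (-3,2) (-3,2) | SD: (5,-2) (2,6) | SC: (5,-2) (3,6)

Row ND: Stay→(-3,2), In→(-3,2)
Row NC: Stay→(-3,2), In→(-3,2)
Row SD: Stay→(5,-2), In→(2,6)
Row SC: Stay→(5,-2), In→(3,6)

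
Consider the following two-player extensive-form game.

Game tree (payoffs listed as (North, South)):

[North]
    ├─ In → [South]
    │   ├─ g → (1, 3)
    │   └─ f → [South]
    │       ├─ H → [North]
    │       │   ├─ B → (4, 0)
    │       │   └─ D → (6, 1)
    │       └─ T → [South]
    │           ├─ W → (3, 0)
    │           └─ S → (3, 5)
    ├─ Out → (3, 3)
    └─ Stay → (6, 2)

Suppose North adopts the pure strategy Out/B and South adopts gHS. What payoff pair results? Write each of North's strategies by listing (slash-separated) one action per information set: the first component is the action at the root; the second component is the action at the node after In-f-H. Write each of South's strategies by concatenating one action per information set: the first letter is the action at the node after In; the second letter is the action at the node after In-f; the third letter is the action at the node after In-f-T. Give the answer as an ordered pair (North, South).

Trace the play path from the root:
  North plays Out
→ terminal payoff (3, 3).
(North's choice at the node after In-f-H is never reached on this path, so it doesn't affect the outcome.)

(3, 3)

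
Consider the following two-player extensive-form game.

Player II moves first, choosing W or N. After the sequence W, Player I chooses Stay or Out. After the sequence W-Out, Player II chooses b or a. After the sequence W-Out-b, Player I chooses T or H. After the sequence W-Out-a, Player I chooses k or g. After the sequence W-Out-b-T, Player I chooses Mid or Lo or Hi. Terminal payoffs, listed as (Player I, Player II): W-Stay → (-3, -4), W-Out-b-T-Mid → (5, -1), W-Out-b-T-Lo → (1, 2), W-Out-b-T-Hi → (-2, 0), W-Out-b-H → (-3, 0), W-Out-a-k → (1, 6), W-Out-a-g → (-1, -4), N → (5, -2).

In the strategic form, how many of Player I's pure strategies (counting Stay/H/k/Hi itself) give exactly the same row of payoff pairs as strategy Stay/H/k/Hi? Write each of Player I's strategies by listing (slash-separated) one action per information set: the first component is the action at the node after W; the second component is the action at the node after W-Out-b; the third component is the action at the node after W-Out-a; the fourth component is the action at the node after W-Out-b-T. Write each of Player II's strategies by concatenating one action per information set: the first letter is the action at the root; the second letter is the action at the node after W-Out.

12

Row for Stay/H/k/Hi (columns Wb, Wa, Nb, Na): (-3,-4) (-3,-4) (5,-2) (5,-2).
Under Stay/H/k/Hi, Player I's choice at the node after W-Out-b and at the node after W-Out-a and at the node after W-Out-b-T can never be reached regardless of what Player II does, so varying those choices leaves every outcome unchanged.
Holding the reachable choices fixed and varying the unreachable ones freely already gives 2 × 2 × 3 = 12 equivalent strategies.
No other strategy reproduces this row, so those 12 are the full class: Stay/T/k/Mid, Stay/T/k/Lo, Stay/T/k/Hi, Stay/T/g/Mid, Stay/T/g/Lo, Stay/T/g/Hi, Stay/H/k/Mid, Stay/H/k/Lo, Stay/H/k/Hi, Stay/H/g/Mid, Stay/H/g/Lo, Stay/H/g/Hi.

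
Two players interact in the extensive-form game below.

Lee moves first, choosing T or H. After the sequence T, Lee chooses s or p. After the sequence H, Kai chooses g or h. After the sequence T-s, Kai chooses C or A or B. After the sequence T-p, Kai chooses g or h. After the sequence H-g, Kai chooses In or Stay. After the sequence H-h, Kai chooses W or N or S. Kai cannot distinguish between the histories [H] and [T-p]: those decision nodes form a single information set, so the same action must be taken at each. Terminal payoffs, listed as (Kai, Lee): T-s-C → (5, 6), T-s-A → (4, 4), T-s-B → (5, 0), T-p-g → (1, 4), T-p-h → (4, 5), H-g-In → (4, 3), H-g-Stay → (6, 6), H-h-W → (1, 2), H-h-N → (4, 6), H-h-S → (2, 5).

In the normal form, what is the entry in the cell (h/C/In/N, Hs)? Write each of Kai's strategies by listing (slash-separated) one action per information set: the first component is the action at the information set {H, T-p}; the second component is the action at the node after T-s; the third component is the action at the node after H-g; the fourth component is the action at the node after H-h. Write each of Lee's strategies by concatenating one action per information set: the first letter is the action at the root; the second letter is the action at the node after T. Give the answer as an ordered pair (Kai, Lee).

Trace the play path from the root:
  Lee plays H
  Kai plays h at [H]
  Kai plays N at [H-h]
→ terminal payoff (4, 6).
(Kai's choice at the node after T-s is never reached on this path, so it doesn't affect the outcome.)

(4, 6)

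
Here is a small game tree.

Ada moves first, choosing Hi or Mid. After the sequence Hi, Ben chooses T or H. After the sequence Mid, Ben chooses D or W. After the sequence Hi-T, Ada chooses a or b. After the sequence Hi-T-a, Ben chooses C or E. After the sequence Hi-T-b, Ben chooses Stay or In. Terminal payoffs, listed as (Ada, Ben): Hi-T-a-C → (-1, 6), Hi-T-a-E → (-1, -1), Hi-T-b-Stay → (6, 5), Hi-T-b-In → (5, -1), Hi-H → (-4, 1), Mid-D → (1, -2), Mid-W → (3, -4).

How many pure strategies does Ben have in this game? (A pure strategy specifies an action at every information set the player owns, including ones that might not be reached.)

16

Ben owns the node after Hi with actions {T, H} — two choices.
Ben owns the node after Mid with actions {D, W} — two choices.
Ben owns the node after Hi-T-a with actions {C, E} — two choices.
Ben owns the node after Hi-T-b with actions {Stay, In} — two choices.
A pure strategy fixes one action at each information set independently, so the count is the product 2 × 2 × 2 × 2 = 16.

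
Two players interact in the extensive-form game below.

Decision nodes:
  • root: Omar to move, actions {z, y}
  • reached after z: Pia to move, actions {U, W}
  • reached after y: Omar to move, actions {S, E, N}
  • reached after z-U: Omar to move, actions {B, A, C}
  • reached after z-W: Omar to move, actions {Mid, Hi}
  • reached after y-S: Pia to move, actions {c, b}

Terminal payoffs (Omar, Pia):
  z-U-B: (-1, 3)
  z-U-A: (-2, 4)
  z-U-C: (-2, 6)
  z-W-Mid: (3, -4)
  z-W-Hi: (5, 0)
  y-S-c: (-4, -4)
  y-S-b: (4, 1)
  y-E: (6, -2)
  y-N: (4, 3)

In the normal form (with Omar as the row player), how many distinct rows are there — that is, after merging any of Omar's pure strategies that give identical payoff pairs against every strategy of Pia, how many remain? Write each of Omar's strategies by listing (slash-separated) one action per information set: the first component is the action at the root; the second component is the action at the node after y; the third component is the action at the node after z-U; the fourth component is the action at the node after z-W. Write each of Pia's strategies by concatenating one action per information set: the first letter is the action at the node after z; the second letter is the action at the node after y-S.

9

Omar has 36 pure strategies: z/S/B/Mid, z/S/B/Hi, z/S/A/Mid, z/S/A/Hi, z/S/C/Mid, z/S/C/Hi, z/E/B/Mid, z/E/B/Hi, z/E/A/Mid, z/E/A/Hi, z/E/C/Mid, z/E/C/Hi, z/N/B/Mid, z/N/B/Hi, z/N/A/Mid, z/N/A/Hi, z/N/C/Mid, z/N/C/Hi, y/S/B/Mid, y/S/B/Hi, y/S/A/Mid, y/S/A/Hi, y/S/C/Mid, y/S/C/Hi, y/E/B/Mid, y/E/B/Hi, y/E/A/Mid, y/E/A/Hi, y/E/C/Mid, y/E/C/Hi, y/N/B/Mid, y/N/B/Hi, y/N/A/Mid, y/N/A/Hi, y/N/C/Mid, y/N/C/Hi. Columns: Uc, Ub, Wc, Wb.
{z/S/B/Mid, z/E/B/Mid, z/N/B/Mid} → row (-1,3) (-1,3) (3,-4) (3,-4)
{z/S/B/Hi, z/E/B/Hi, z/N/B/Hi} → row (-1,3) (-1,3) (5,0) (5,0)
{z/S/A/Mid, z/E/A/Mid, z/N/A/Mid} → row (-2,4) (-2,4) (3,-4) (3,-4)
{z/S/A/Hi, z/E/A/Hi, z/N/A/Hi} → row (-2,4) (-2,4) (5,0) (5,0)
{z/S/C/Mid, z/E/C/Mid, z/N/C/Mid} → row (-2,6) (-2,6) (3,-4) (3,-4)
{z/S/C/Hi, z/E/C/Hi, z/N/C/Hi} → row (-2,6) (-2,6) (5,0) (5,0)
{y/S/B/Mid, y/S/B/Hi, y/S/A/Mid, y/S/A/Hi, y/S/C/Mid, y/S/C/Hi} → row (-4,-4) (4,1) (-4,-4) (4,1)
{y/E/B/Mid, y/E/B/Hi, y/E/A/Mid, y/E/A/Hi, y/E/C/Mid, y/E/C/Hi} → row (6,-2) (6,-2) (6,-2) (6,-2)
{y/N/B/Mid, y/N/B/Hi, y/N/A/Mid, y/N/A/Hi, y/N/C/Mid, y/N/C/Hi} → row (4,3) (4,3) (4,3) (4,3)
That's 9 distinct rows out of 36 strategies.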